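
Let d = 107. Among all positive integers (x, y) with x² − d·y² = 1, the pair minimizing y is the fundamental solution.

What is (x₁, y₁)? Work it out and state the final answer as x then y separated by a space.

d=107: √d = [10; 2,1,9,1,2,20] (ℓ=6, even), read p_5/q_5
a_0=10:  p_0=10·1+0=10,  q_0=10·0+1=1
…
a_4=1:  p_4=1·300+31=331,  q_4=1·29+3=32
a_5=2:  p_5=2·331+300=962,  q_5=2·32+29=93
→ (962, 93).  Check: 962²=925444, 107·93²=925443, difference 1.

962 93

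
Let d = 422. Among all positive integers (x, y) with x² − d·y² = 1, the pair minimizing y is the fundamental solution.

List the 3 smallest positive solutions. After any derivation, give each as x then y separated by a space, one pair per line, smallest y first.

7022501 341850
98631040590001 4801283933700
1385273162348638202501 67434042451384025550

[20; 1,1,5,2,1,…,1,1,40] for √422; ℓ=14 ⇒ convergent index 13
i=0: a=20 ⇒ p=20, q=1
i=1: a=1 ⇒ p=21, q=1
i=2: a=1 ⇒ p=41, q=2
i=3: a=5 ⇒ p=226, q=11
…
i=5: a=1 ⇒ p=719, q=35
…
i=9: a=1 ⇒ p=217526, q=10589
i=10: a=2 ⇒ p=598859, q=29152
…
i=12: a=1 ⇒ p=3810680, q=185501
i=13: a=1 ⇒ p=7022501, q=341850
→ (7022501, 341850).  Check: 7022501²=49315520295001, 422·341850²=49315520295000, difference 1.
n=2: (7022501,341850)∘(7022501,341850) = (7022501·7022501+422·341850·341850, 7022501·341850+341850·7022501) = (98631040590001,4801283933700)
n=3: (98631040590001,4801283933700)∘(7022501,341850) = (7022501·98631040590001+422·341850·4801283933700, 7022501·4801283933700+341850·98631040590001) = (1385273162348638202501,67434042451384025550)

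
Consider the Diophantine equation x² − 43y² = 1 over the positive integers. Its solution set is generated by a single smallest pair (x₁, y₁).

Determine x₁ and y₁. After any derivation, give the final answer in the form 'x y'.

3482 531

√43 → a₀=6, period (1,1,3,1,5,1,3,1,1,12); ℓ=10 even so k=9
k=0  a_k=6  p_k/q_k = 6/1
…
k=7  a_k=3  p_k/q_k = 1541/235
k=8  a_k=1  p_k/q_k = 1941/296
k=9  a_k=1  p_k/q_k = 3482/531
(x₁, y₁) = (3482, 531);  3482² − 43·531² = 1 ✓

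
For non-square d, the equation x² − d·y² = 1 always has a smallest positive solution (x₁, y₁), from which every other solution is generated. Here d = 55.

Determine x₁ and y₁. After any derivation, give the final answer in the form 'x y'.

√55 → a₀=7, period (2,2,2,14); ℓ=4 even so k=3
step 0: (7, 1)  from 7·(1,0) + (0,1)
…
step 2: (37, 5)  from 2·(15,2) + (7,1)
step 3: (89, 12)  from 2·(37,5) + (15,2)
fundamental: x₁=89, y₁=12  (since 7921 − 55·144 = 1)

89 12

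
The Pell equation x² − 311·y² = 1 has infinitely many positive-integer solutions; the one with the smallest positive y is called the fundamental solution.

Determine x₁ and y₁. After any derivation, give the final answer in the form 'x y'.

d=311: √d = [17; 1,1,1,2,1,…,1,1,34] (ℓ=16, even), read p_15/q_15
step 0: (17, 1)  from 17·(1,0) + (0,1)
…
step 3: (53, 3)  from 1·(35,2) + (18,1)
…
step 6: (1305, 74)  from 6·(194,11) + (141,8)
step 7: (4109, 233)  from 3·(1305,74) + (194,11)
step 8: (71158, 4035)  from 17·(4109,233) + (1305,74)
step 9: (217583, 12338)  from 3·(71158,4035) + (4109,233)
…
step 11: (1594239, 90401)  from 1·(1376656,78063) + (217583,12338)
…
step 14: (10724507, 608131)  from 1·(6159373,349266) + (4565134,258865)
step 15: (16883880, 957397)  from 1·(10724507,608131) + (6159373,349266)
(x₁, y₁) = (16883880, 957397);  16883880² − 311·957397² = 1 ✓

16883880 957397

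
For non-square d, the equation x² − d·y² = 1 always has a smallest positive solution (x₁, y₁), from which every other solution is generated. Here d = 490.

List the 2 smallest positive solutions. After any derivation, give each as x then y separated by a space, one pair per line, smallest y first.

√490 = [22; 7,2,1,4,4,4,1,2,7,44, …], period ℓ=10 (even) → k=9
i=0: a=22 ⇒ p=22, q=1
i=1: a=7 ⇒ p=155, q=7
…
i=7: a=1 ⇒ p=50315, q=2273
i=8: a=2 ⇒ p=141338, q=6385
i=9: a=7 ⇒ p=1039681, q=46968
(x₁, y₁) = (1039681, 46968);  1039681² − 490·46968² = 1 ✓
n=2: (1039681,46968)∘(1039681,46968) = (1039681·1039681+490·46968·46968, 1039681·46968+46968·1039681) = (2161873163521,97663474416)

1039681 46968
2161873163521 97663474416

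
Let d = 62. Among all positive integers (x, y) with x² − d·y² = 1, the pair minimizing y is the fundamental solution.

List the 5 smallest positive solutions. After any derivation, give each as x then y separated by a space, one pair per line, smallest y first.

√62 → a₀=7, period (1,6,1,14); ℓ=4 even so k=3
step 0: (7, 1)  from 7·(1,0) + (0,1)
step 1: (8, 1)  from 1·(7,1) + (1,0)
step 2: (55, 7)  from 6·(8,1) + (7,1)
step 3: (63, 8)  from 1·(55,7) + (8,1)
→ (63, 8).  Check: 63²=3969, 62·8²=3968, difference 1.
k=2:  x_2 = 63·63+62·8·8 = 7937,  y_2 = 63·8+8·63 = 1008
k=3:  x_3 = 63·7937+62·8·1008 = 999999,  y_3 = 63·1008+8·7937 = 127000
k=4:  x_4 = 63·999999+62·8·127000 = 125991937,  y_4 = 63·127000+8·999999 = 16000992
k=5:  x_5 = 63·125991937+62·8·16000992 = 15873984063,  y_5 = 63·16000992+8·125991937 = 2015997992

63 8
7937 1008
999999 127000
125991937 16000992
15873984063 2015997992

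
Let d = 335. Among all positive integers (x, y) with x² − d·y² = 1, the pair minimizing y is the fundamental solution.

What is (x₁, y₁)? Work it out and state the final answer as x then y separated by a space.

604 33

√335 → a₀=18, period (3,3,3,36); ℓ=4 even so k=3
step 0: (18, 1)  from 18·(1,0) + (0,1)
…
step 2: (183, 10)  from 3·(55,3) + (18,1)
step 3: (604, 33)  from 3·(183,10) + (55,3)
fundamental: x₁=604, y₁=33  (since 364816 − 335·1089 = 1)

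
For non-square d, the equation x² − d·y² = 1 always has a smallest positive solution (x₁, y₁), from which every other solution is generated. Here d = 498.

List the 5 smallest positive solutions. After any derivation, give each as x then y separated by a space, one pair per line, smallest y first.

√498 = [22; 3,6,22,6,3,44, …], period ℓ=6 (even) → k=5
i=0: a=22 ⇒ p=22, q=1
i=1: a=3 ⇒ p=67, q=3
…
i=4: a=6 ⇒ p=56794, q=2545
i=5: a=3 ⇒ p=179777, q=8056
→ (179777, 8056).  Check: 179777²=32319769729, 498·8056²=32319769728, difference 1.
n=2: (179777,8056)∘(179777,8056) = (179777·179777+498·8056·8056, 179777·8056+8056·179777) = (64639539457,2896567024)
n=3: (64639539457,2896567024)∘(179777,8056) = (179777·64639539457+498·8056·2896567024, 179777·2896567024+8056·64639539457) = (23241404969742401,1041472259739240)
n=4: (23241404969742401,1041472259739240)∘(179777,8056) = (179777·23241404969742401+498·8056·1041472259739240, 179777·1041472259739240+8056·23241404969742401) = (8356540122426119709697,374465516875386131936)
n=5: (8356540122426119709697,374465516875386131936)∘(179777,8056) = (179777·8356540122426119709697+498·8056·374465516875386131936, 179777·374465516875386131936+8056·8356540122426119709697) = (3004627427155559641130652737,134640574453571113022377304)

179777 8056
64639539457 2896567024
23241404969742401 1041472259739240
8356540122426119709697 374465516875386131936
3004627427155559641130652737 134640574453571113022377304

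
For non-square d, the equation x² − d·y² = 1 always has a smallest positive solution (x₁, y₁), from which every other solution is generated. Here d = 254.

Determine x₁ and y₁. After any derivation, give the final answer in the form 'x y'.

√254 → a₀=15, period (1,14,1,30); ℓ=4 even so k=3
i=0: a=15 ⇒ p=15, q=1
…
i=2: a=14 ⇒ p=239, q=15
i=3: a=1 ⇒ p=255, q=16
(x₁, y₁) = (255, 16);  255² − 254·16² = 1 ✓

255 16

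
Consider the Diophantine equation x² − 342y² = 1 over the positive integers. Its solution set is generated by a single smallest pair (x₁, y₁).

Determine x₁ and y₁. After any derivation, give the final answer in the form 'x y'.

37 2

d=342: √d = [18; 2,36] (ℓ=2, even), read p_1/q_1
i=0: a=18 ⇒ p=18, q=1
i=1: a=2 ⇒ p=37, q=2
→ (37, 2).  Check: 37²=1369, 342·2²=1368, difference 1.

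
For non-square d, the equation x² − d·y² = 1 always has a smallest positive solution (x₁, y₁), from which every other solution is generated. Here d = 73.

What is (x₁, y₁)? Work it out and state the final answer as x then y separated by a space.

2281249 267000

√73 → a₀=8, period (1,1,5,5,1,1,16); ℓ=7 odd so k=13
k=0  a_k=8  p_k/q_k = 8/1
…
k=2  a_k=1  p_k/q_k = 17/2
k=3  a_k=5  p_k/q_k = 94/11
…
k=5  a_k=1  p_k/q_k = 581/68
k=6  a_k=1  p_k/q_k = 1068/125
…
k=8  a_k=1  p_k/q_k = 18737/2193
k=9  a_k=1  p_k/q_k = 36406/4261
…
k=12  a_k=1  p_k/q_k = 1241008/145249
k=13  a_k=1  p_k/q_k = 2281249/267000
fundamental: x₁=2281249, y₁=267000  (since 5204097000001 − 73·71289000000 = 1)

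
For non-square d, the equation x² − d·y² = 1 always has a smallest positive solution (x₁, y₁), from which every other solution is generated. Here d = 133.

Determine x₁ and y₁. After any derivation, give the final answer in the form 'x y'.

2588599 224460

d=133: √d = [11; 1,1,7,5,1,…,1,1,22] (ℓ=16, even), read p_15/q_15
k=0  a_k=11  p_k/q_k = 11/1
k=1  a_k=1  p_k/q_k = 12/1
k=2  a_k=1  p_k/q_k = 23/2
…
k=6  a_k=1  p_k/q_k = 1949/169
k=7  a_k=1  p_k/q_k = 3010/261
…
k=10  a_k=1  p_k/q_k = 18948/1643
k=11  a_k=1  p_k/q_k = 29927/2595
k=12  a_k=5  p_k/q_k = 168583/14618
…
k=14  a_k=1  p_k/q_k = 1378591/119539
k=15  a_k=1  p_k/q_k = 2588599/224460
→ (2588599, 224460).  Check: 2588599²=6700844782801, 133·224460²=6700844782800, difference 1.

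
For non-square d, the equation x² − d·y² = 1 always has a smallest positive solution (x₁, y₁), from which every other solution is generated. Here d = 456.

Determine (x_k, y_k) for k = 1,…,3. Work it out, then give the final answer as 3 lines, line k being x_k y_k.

√456 → a₀=21, period (2,1,4,1,2,42); ℓ=6 even so k=5
a_0=21:  p_0=21·1+0=21,  q_0=21·0+1=1
…
a_4=1:  p_4=1·299+64=363,  q_4=1·14+3=17
a_5=2:  p_5=2·363+299=1025,  q_5=2·17+14=48
→ (1025, 48).  Check: 1025²=1050625, 456·48²=1050624, difference 1.
(1025+48√456)^2 = 2101249 + 98400√456
(1025+48√456)^3 = 4307559425 + 201719952√456

1025 48
2101249 98400
4307559425 201719952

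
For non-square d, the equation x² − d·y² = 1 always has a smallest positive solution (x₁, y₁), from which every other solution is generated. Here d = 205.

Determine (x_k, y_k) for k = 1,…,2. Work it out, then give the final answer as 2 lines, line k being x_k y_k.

√205 = [14; 3,6,1,4,1,6,3,28, …], period ℓ=8 (even) → k=7
i=0: a=14 ⇒ p=14, q=1
…
i=2: a=6 ⇒ p=272, q=19
…
i=4: a=4 ⇒ p=1532, q=107
i=5: a=1 ⇒ p=1847, q=129
i=6: a=6 ⇒ p=12614, q=881
i=7: a=3 ⇒ p=39689, q=2772
(x₁, y₁) = (39689, 2772);  39689² − 205·2772² = 1 ✓
(39689+2772√205)^2 = 3150433441 + 220035816√205

39689 2772
3150433441 220035816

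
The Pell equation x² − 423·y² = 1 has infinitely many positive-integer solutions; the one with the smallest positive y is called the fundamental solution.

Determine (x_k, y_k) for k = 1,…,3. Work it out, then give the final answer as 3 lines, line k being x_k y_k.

4607 224
42448897 2063936
391124132351 19017106080

d=423: √d = [20; 1,1,3,4,3,1,1,40] (ℓ=8, even), read p_7/q_7
a_0=20:  p_0=20·1+0=20,  q_0=20·0+1=1
a_1=1:  p_1=1·20+1=21,  q_1=1·1+0=1
a_2=1:  p_2=1·21+20=41,  q_2=1·1+1=2
a_3=3:  p_3=3·41+21=144,  q_3=3·2+1=7
a_4=4:  p_4=4·144+41=617,  q_4=4·7+2=30
a_5=3:  p_5=3·617+144=1995,  q_5=3·30+7=97
a_6=1:  p_6=1·1995+617=2612,  q_6=1·97+30=127
a_7=1:  p_7=1·2612+1995=4607,  q_7=1·127+97=224
fundamental: x₁=4607, y₁=224  (since 21224449 − 423·50176 = 1)
n=2: (4607,224)∘(4607,224) = (4607·4607+423·224·224, 4607·224+224·4607) = (42448897,2063936)
n=3: (42448897,2063936)∘(4607,224) = (4607·42448897+423·224·2063936, 4607·2063936+224·42448897) = (391124132351,19017106080)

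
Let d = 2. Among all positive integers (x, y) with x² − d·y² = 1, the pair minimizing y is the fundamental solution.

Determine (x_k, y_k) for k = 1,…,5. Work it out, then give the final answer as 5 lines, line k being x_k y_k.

3 2
17 12
99 70
577 408
3363 2378

[1; 2] for √2; ℓ=1 ⇒ convergent index 1
a_0=1:  p_0=1·1+0=1,  q_0=1·0+1=1
a_1=2:  p_1=2·1+1=3,  q_1=2·1+0=2
→ (3, 2).  Check: 3²=9, 2·2²=8, difference 1.
(3+2√2)^2 = 17 + 12√2
(3+2√2)^3 = 99 + 70√2
(3+2√2)^4 = 577 + 408√2
(3+2√2)^5 = 3363 + 2378√2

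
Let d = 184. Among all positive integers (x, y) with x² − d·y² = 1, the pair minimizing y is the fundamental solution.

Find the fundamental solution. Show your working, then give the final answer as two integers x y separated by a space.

√184 = [13; 1,1,3,2,1,2,1,2,3,1,1,26, …], period ℓ=12 (even) → k=11
k=0  a_k=13  p_k/q_k = 13/1
k=1  a_k=1  p_k/q_k = 14/1
k=2  a_k=1  p_k/q_k = 27/2
k=3  a_k=3  p_k/q_k = 95/7
…
k=5  a_k=1  p_k/q_k = 312/23
k=6  a_k=2  p_k/q_k = 841/62
…
k=8  a_k=2  p_k/q_k = 3147/232
…
k=10  a_k=1  p_k/q_k = 13741/1013
k=11  a_k=1  p_k/q_k = 24335/1794
→ (24335, 1794).  Check: 24335²=592192225, 184·1794²=592192224, difference 1.

24335 1794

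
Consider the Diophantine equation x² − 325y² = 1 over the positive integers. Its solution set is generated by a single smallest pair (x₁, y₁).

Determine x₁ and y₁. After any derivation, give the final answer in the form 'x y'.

649 36

d=325: √d = [18; 36] (ℓ=1, odd), read p_1/q_1
k=0  a_k=18  p_k/q_k = 18/1
k=1  a_k=36  p_k/q_k = 649/36
→ (649, 36).  Check: 649²=421201, 325·36²=421200, difference 1.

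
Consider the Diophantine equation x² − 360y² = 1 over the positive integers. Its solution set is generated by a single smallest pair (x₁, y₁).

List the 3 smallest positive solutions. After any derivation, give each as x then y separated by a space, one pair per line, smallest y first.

19 1
721 38
27379 1443

√360 → a₀=18, period (1,36); ℓ=2 even so k=1
i=0: a=18 ⇒ p=18, q=1
i=1: a=1 ⇒ p=19, q=1
fundamental: x₁=19, y₁=1  (since 361 − 360·1 = 1)
k=2:  x_2 = 19·19+360·1·1 = 721,  y_2 = 19·1+1·19 = 38
k=3:  x_3 = 19·721+360·1·38 = 27379,  y_3 = 19·38+1·721 = 1443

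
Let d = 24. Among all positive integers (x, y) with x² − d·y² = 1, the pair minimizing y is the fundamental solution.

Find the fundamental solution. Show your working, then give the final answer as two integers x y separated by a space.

[4; 1,8] for √24; ℓ=2 ⇒ convergent index 1
step 0: (4, 1)  from 4·(1,0) + (0,1)
step 1: (5, 1)  from 1·(4,1) + (1,0)
(x₁, y₁) = (5, 1);  5² − 24·1² = 1 ✓

5 1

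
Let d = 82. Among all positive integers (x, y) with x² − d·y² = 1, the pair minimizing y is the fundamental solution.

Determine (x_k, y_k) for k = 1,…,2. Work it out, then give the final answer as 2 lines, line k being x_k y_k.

163 18
53137 5868

[9; 18] for √82; ℓ=1 ⇒ convergent index 1
step 0: (9, 1)  from 9·(1,0) + (0,1)
step 1: (163, 18)  from 18·(9,1) + (1,0)
fundamental: x₁=163, y₁=18  (since 26569 − 82·324 = 1)
(x_2, y_2) = (163·163 + 82·18·18, 163·18 + 18·163) = (53137, 5868)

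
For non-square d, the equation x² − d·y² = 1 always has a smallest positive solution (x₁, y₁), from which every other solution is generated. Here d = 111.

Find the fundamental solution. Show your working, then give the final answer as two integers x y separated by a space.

√111 → a₀=10, period (1,1,6,1,1,20); ℓ=6 even so k=5
step 0: (10, 1)  from 10·(1,0) + (0,1)
…
step 3: (137, 13)  from 6·(21,2) + (11,1)
step 4: (158, 15)  from 1·(137,13) + (21,2)
step 5: (295, 28)  from 1·(158,15) + (137,13)
fundamental: x₁=295, y₁=28  (since 87025 − 111·784 = 1)

295 28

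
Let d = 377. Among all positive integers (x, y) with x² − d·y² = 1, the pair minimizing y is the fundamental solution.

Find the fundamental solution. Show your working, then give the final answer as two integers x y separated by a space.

233 12

√377 → a₀=19, period (2,2,2,38); ℓ=4 even so k=3
k=0  a_k=19  p_k/q_k = 19/1
…
k=2  a_k=2  p_k/q_k = 97/5
k=3  a_k=2  p_k/q_k = 233/12
(x₁, y₁) = (233, 12);  233² − 377·12² = 1 ✓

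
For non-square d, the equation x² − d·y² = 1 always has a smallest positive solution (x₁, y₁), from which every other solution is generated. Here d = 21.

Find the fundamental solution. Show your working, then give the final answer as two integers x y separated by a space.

d=21: √d = [4; 1,1,2,1,1,8] (ℓ=6, even), read p_5/q_5
step 0: (4, 1)  from 4·(1,0) + (0,1)
…
step 4: (32, 7)  from 1·(23,5) + (9,2)
step 5: (55, 12)  from 1·(32,7) + (23,5)
fundamental: x₁=55, y₁=12  (since 3025 − 21·144 = 1)

55 12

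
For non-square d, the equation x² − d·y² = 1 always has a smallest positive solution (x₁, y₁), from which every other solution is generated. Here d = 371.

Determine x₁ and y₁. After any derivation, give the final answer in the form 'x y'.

1695 88

√371 = [19; 3,1,4,1,3,38, …], period ℓ=6 (even) → k=5
a_0=19:  p_0=19·1+0=19,  q_0=19·0+1=1
a_1=3:  p_1=3·19+1=58,  q_1=3·1+0=3
…
a_4=1:  p_4=1·366+77=443,  q_4=1·19+4=23
a_5=3:  p_5=3·443+366=1695,  q_5=3·23+19=88
fundamental: x₁=1695, y₁=88  (since 2873025 − 371·7744 = 1)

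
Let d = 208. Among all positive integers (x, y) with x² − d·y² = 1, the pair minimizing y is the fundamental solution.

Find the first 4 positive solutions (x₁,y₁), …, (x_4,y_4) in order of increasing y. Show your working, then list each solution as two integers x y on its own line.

649 45
842401 58410
1093435849 75816135
1419278889601 98409284820

[14; 2,2,1,2,2,28] for √208; ℓ=6 ⇒ convergent index 5
i=0: a=14 ⇒ p=14, q=1
i=1: a=2 ⇒ p=29, q=2
i=2: a=2 ⇒ p=72, q=5
i=3: a=1 ⇒ p=101, q=7
i=4: a=2 ⇒ p=274, q=19
i=5: a=2 ⇒ p=649, q=45
→ (649, 45).  Check: 649²=421201, 208·45²=421200, difference 1.
(x_2, y_2) = (649·649 + 208·45·45, 649·45 + 45·649) = (842401, 58410)
(x_3, y_3) = (649·842401 + 208·45·58410, 649·58410 + 45·842401) = (1093435849, 75816135)
(x_4, y_4) = (649·1093435849 + 208·45·75816135, 649·75816135 + 45·1093435849) = (1419278889601, 98409284820)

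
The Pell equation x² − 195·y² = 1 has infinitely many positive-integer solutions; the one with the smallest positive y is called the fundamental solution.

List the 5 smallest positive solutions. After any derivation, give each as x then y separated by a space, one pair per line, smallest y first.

14 1
391 28
10934 783
305761 21896
8550374 612305

d=195: √d = [13; 1,26] (ℓ=2, even), read p_1/q_1
k=0  a_k=13  p_k/q_k = 13/1
k=1  a_k=1  p_k/q_k = 14/1
fundamental: x₁=14, y₁=1  (since 196 − 195·1 = 1)
k=2:  x_2 = 14·14+195·1·1 = 391,  y_2 = 14·1+1·14 = 28
k=3:  x_3 = 14·391+195·1·28 = 10934,  y_3 = 14·28+1·391 = 783
k=4:  x_4 = 14·10934+195·1·783 = 305761,  y_4 = 14·783+1·10934 = 21896
k=5:  x_5 = 14·305761+195·1·21896 = 8550374,  y_5 = 14·21896+1·305761 = 612305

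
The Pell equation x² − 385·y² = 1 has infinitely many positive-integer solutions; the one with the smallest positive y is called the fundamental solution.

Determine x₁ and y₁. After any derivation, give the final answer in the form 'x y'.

95831 4884

√385 → a₀=19, period (1,1,1,1,1,…,1,1,38); ℓ=16 even so k=15
k=0  a_k=19  p_k/q_k = 19/1
k=1  a_k=1  p_k/q_k = 20/1
k=2  a_k=1  p_k/q_k = 39/2
…
k=4  a_k=1  p_k/q_k = 98/5
…
k=7  a_k=1  p_k/q_k = 726/37
k=8  a_k=2  p_k/q_k = 2021/103
…
k=10  a_k=3  p_k/q_k = 10262/523
…
k=12  a_k=1  p_k/q_k = 23271/1186
…
k=14  a_k=1  p_k/q_k = 59551/3035
k=15  a_k=1  p_k/q_k = 95831/4884
(x₁, y₁) = (95831, 4884);  95831² − 385·4884² = 1 ✓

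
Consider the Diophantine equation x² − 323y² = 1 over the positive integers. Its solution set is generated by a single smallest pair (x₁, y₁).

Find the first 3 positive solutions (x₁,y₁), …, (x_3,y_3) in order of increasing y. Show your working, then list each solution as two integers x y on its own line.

[17; 1,34] for √323; ℓ=2 ⇒ convergent index 1
step 0: (17, 1)  from 17·(1,0) + (0,1)
step 1: (18, 1)  from 1·(17,1) + (1,0)
fundamental: x₁=18, y₁=1  (since 324 − 323·1 = 1)
(x_2, y_2) = (18·18 + 323·1·1, 18·1 + 1·18) = (647, 36)
(x_3, y_3) = (18·647 + 323·1·36, 18·36 + 1·647) = (23274, 1295)

18 1
647 36
23274 1295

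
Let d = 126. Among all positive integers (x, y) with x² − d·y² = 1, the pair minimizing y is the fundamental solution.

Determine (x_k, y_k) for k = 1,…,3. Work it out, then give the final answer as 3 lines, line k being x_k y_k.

449 40
403201 35920
362074049 32256120

√126 = [11; 4,2,4,22, …], period ℓ=4 (even) → k=3
i=0: a=11 ⇒ p=11, q=1
…
i=2: a=2 ⇒ p=101, q=9
i=3: a=4 ⇒ p=449, q=40
→ (449, 40).  Check: 449²=201601, 126·40²=201600, difference 1.
n=2: (449,40)∘(449,40) = (449·449+126·40·40, 449·40+40·449) = (403201,35920)
n=3: (403201,35920)∘(449,40) = (449·403201+126·40·35920, 449·35920+40·403201) = (362074049,32256120)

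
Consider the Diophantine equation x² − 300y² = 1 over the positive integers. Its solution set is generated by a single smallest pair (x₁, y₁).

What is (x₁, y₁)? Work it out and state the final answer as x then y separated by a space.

1351 78

√300 = [17; 3,8,3,34, …], period ℓ=4 (even) → k=3
step 0: (17, 1)  from 17·(1,0) + (0,1)
step 1: (52, 3)  from 3·(17,1) + (1,0)
step 2: (433, 25)  from 8·(52,3) + (17,1)
step 3: (1351, 78)  from 3·(433,25) + (52,3)
→ (1351, 78).  Check: 1351²=1825201, 300·78²=1825200, difference 1.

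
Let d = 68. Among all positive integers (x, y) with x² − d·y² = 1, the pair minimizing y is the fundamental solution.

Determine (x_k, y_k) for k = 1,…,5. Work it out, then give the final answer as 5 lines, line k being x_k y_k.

33 4
2177 264
143649 17420
9478657 1149456
625447713 75846676

√68 → a₀=8, period (4,16); ℓ=2 even so k=1
k=0  a_k=8  p_k/q_k = 8/1
k=1  a_k=4  p_k/q_k = 33/4
fundamental: x₁=33, y₁=4  (since 1089 − 68·16 = 1)
(x_2, y_2) = (33·33 + 68·4·4, 33·4 + 4·33) = (2177, 264)
(x_3, y_3) = (33·2177 + 68·4·264, 33·264 + 4·2177) = (143649, 17420)
(x_4, y_4) = (33·143649 + 68·4·17420, 33·17420 + 4·143649) = (9478657, 1149456)
(x_5, y_5) = (33·9478657 + 68·4·1149456, 33·1149456 + 4·9478657) = (625447713, 75846676)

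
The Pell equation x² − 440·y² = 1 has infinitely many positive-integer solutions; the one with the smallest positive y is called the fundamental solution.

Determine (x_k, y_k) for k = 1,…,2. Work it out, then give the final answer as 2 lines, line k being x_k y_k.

√440 → a₀=20, period (1,40); ℓ=2 even so k=1
i=0: a=20 ⇒ p=20, q=1
i=1: a=1 ⇒ p=21, q=1
fundamental: x₁=21, y₁=1  (since 441 − 440·1 = 1)
(21+1√440)^2 = 881 + 42√440

21 1
881 42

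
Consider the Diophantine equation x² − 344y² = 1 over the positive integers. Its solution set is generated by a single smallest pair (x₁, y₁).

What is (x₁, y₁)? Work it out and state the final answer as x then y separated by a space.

10405 561

d=344: √d = [18; 1,1,4,1,3,1,4,1,1,36] (ℓ=10, even), read p_9/q_9
i=0: a=18 ⇒ p=18, q=1
…
i=2: a=1 ⇒ p=37, q=2
i=3: a=4 ⇒ p=167, q=9
…
i=6: a=1 ⇒ p=983, q=53
i=7: a=4 ⇒ p=4711, q=254
i=8: a=1 ⇒ p=5694, q=307
i=9: a=1 ⇒ p=10405, q=561
fundamental: x₁=10405, y₁=561  (since 108264025 − 344·314721 = 1)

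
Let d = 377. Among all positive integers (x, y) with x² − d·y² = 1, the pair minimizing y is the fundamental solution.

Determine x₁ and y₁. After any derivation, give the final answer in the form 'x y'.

233 12

[19; 2,2,2,38] for √377; ℓ=4 ⇒ convergent index 3
k=0  a_k=19  p_k/q_k = 19/1
…
k=2  a_k=2  p_k/q_k = 97/5
k=3  a_k=2  p_k/q_k = 233/12
(x₁, y₁) = (233, 12);  233² − 377·12² = 1 ✓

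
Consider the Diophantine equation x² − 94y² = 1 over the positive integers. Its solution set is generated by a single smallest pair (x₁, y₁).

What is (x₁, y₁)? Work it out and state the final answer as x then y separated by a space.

2143295 221064

d=94: √d = [9; 1,2,3,1,1,…,2,1,18] (ℓ=16, even), read p_15/q_15
i=0: a=9 ⇒ p=9, q=1
…
i=2: a=2 ⇒ p=29, q=3
i=3: a=3 ⇒ p=97, q=10
…
i=9: a=1 ⇒ p=14417, q=1487
…
i=14: a=2 ⇒ p=1490361, q=153719
i=15: a=1 ⇒ p=2143295, q=221064
→ (2143295, 221064).  Check: 2143295²=4593713457025, 94·221064²=4593713457024, difference 1.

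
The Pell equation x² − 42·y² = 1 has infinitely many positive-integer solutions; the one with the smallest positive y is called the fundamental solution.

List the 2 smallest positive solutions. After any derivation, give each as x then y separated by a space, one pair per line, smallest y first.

13 2
337 52

d=42: √d = [6; 2,12] (ℓ=2, even), read p_1/q_1
k=0  a_k=6  p_k/q_k = 6/1
k=1  a_k=2  p_k/q_k = 13/2
fundamental: x₁=13, y₁=2  (since 169 − 42·4 = 1)
(13+2√42)^2 = 337 + 52√42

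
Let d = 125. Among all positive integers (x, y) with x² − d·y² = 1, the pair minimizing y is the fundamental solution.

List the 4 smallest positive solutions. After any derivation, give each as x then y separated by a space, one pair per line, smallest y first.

√125 → a₀=11, period (5,1,1,5,22); ℓ=5 odd so k=9
i=0: a=11 ⇒ p=11, q=1
i=1: a=5 ⇒ p=56, q=5
…
i=3: a=1 ⇒ p=123, q=11
i=4: a=5 ⇒ p=682, q=61
i=5: a=22 ⇒ p=15127, q=1353
i=6: a=5 ⇒ p=76317, q=6826
…
i=8: a=1 ⇒ p=167761, q=15005
i=9: a=5 ⇒ p=930249, q=83204
→ (930249, 83204).  Check: 930249²=865363202001, 125·83204²=865363202000, difference 1.
k=2:  x_2 = 930249·930249+125·83204·83204 = 1730726404001,  y_2 = 930249·83204+83204·930249 = 154800875592
k=3:  x_3 = 930249·1730726404001+125·83204·154800875592 = 3220013013190122249,  y_3 = 930249·154800875592+83204·1730726404001 = 288006719437081612
k=4:  x_4 = 930249·3220013013190122249+125·83204·288006719437081612 = 5990827771012465337616001,  y_4 = 930249·288006719437081612+83204·3220013013190122249 = 535835925499096664087184

930249 83204
1730726404001 154800875592
3220013013190122249 288006719437081612
5990827771012465337616001 535835925499096664087184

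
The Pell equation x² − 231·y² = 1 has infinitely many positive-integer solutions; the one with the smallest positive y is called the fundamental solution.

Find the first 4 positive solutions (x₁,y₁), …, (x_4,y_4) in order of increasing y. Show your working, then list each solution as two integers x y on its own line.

76 5
11551 760
1755676 115515
266851201 17557520

d=231: √d = [15; 5,30] (ℓ=2, even), read p_1/q_1
step 0: (15, 1)  from 15·(1,0) + (0,1)
step 1: (76, 5)  from 5·(15,1) + (1,0)
(x₁, y₁) = (76, 5);  76² − 231·5² = 1 ✓
(x_2, y_2) = (76·76 + 231·5·5, 76·5 + 5·76) = (11551, 760)
(x_3, y_3) = (76·11551 + 231·5·760, 76·760 + 5·11551) = (1755676, 115515)
(x_4, y_4) = (76·1755676 + 231·5·115515, 76·115515 + 5·1755676) = (266851201, 17557520)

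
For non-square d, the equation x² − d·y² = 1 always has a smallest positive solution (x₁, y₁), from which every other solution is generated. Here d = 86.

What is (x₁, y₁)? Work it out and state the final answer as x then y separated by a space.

10405 1122

√86 → a₀=9, period (3,1,1,1,8,1,1,1,3,18); ℓ=10 even so k=9
a_0=9:  p_0=9·1+0=9,  q_0=9·0+1=1
…
a_2=1:  p_2=1·28+9=37,  q_2=1·3+1=4
a_3=1:  p_3=1·37+28=65,  q_3=1·4+3=7
a_4=1:  p_4=1·65+37=102,  q_4=1·7+4=11
a_5=8:  p_5=8·102+65=881,  q_5=8·11+7=95
…
a_8=1:  p_8=1·1864+983=2847,  q_8=1·201+106=307
a_9=3:  p_9=3·2847+1864=10405,  q_9=3·307+201=1122
(x₁, y₁) = (10405, 1122);  10405² − 86·1122² = 1 ✓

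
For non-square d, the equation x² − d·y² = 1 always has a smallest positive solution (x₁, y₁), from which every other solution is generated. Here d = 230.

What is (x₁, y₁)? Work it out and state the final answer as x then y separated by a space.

d=230: √d = [15; 6,30] (ℓ=2, even), read p_1/q_1
i=0: a=15 ⇒ p=15, q=1
i=1: a=6 ⇒ p=91, q=6
fundamental: x₁=91, y₁=6  (since 8281 − 230·36 = 1)

91 6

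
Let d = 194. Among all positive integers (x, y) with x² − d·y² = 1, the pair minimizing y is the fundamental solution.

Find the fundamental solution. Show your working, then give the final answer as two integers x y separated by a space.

[13; 1,12,1,26] for √194; ℓ=4 ⇒ convergent index 3
a_0=13:  p_0=13·1+0=13,  q_0=13·0+1=1
a_1=1:  p_1=1·13+1=14,  q_1=1·1+0=1
a_2=12:  p_2=12·14+13=181,  q_2=12·1+1=13
a_3=1:  p_3=1·181+14=195,  q_3=1·13+1=14
fundamental: x₁=195, y₁=14  (since 38025 − 194·196 = 1)

195 14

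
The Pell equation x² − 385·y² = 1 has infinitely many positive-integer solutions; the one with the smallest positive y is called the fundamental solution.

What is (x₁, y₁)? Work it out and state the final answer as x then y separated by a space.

95831 4884

√385 = [19; 1,1,1,1,1,…,1,1,38, …], period ℓ=16 (even) → k=15
i=0: a=19 ⇒ p=19, q=1
…
i=5: a=1 ⇒ p=157, q=8
…
i=7: a=1 ⇒ p=726, q=37
i=8: a=2 ⇒ p=2021, q=103
i=9: a=1 ⇒ p=2747, q=140
…
i=11: a=1 ⇒ p=13009, q=663
…
i=13: a=1 ⇒ p=36280, q=1849
i=14: a=1 ⇒ p=59551, q=3035
i=15: a=1 ⇒ p=95831, q=4884
fundamental: x₁=95831, y₁=4884  (since 9183580561 − 385·23853456 = 1)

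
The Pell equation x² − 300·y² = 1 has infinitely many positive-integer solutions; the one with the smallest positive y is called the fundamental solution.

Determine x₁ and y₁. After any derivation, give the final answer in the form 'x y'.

1351 78

[17; 3,8,3,34] for √300; ℓ=4 ⇒ convergent index 3
k=0  a_k=17  p_k/q_k = 17/1
k=1  a_k=3  p_k/q_k = 52/3
k=2  a_k=8  p_k/q_k = 433/25
k=3  a_k=3  p_k/q_k = 1351/78
→ (1351, 78).  Check: 1351²=1825201, 300·78²=1825200, difference 1.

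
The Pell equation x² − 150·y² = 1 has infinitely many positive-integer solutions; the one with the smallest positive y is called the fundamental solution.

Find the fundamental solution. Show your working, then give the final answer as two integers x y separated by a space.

√150 → a₀=12, period (4,24); ℓ=2 even so k=1
k=0  a_k=12  p_k/q_k = 12/1
k=1  a_k=4  p_k/q_k = 49/4
(x₁, y₁) = (49, 4);  49² − 150·4² = 1 ✓

49 4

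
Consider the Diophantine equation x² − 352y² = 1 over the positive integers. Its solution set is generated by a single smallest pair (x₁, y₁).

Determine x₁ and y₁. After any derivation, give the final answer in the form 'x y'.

d=352: √d = [18; 1,3,5,9,5,3,1,36] (ℓ=8, even), read p_7/q_7
a_0=18:  p_0=18·1+0=18,  q_0=18·0+1=1
a_1=1:  p_1=1·18+1=19,  q_1=1·1+0=1
…
a_4=9:  p_4=9·394+75=3621,  q_4=9·21+4=193
…
a_6=3:  p_6=3·18499+3621=59118,  q_6=3·986+193=3151
a_7=1:  p_7=1·59118+18499=77617,  q_7=1·3151+986=4137
→ (77617, 4137).  Check: 77617²=6024398689, 352·4137²=6024398688, difference 1.

77617 4137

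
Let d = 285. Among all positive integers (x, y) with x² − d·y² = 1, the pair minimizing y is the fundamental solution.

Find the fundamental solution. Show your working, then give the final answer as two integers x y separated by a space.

2431 144

√285 = [16; 1,7,2,7,1,32, …], period ℓ=6 (even) → k=5
i=0: a=16 ⇒ p=16, q=1
i=1: a=1 ⇒ p=17, q=1
…
i=3: a=2 ⇒ p=287, q=17
i=4: a=7 ⇒ p=2144, q=127
i=5: a=1 ⇒ p=2431, q=144
(x₁, y₁) = (2431, 144);  2431² − 285·144² = 1 ✓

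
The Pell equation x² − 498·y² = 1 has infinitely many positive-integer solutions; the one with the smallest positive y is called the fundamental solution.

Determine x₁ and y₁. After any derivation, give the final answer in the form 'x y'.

√498 → a₀=22, period (3,6,22,6,3,44); ℓ=6 even so k=5
k=0  a_k=22  p_k/q_k = 22/1
k=1  a_k=3  p_k/q_k = 67/3
k=2  a_k=6  p_k/q_k = 424/19
k=3  a_k=22  p_k/q_k = 9395/421
k=4  a_k=6  p_k/q_k = 56794/2545
k=5  a_k=3  p_k/q_k = 179777/8056
(x₁, y₁) = (179777, 8056);  179777² − 498·8056² = 1 ✓

179777 8056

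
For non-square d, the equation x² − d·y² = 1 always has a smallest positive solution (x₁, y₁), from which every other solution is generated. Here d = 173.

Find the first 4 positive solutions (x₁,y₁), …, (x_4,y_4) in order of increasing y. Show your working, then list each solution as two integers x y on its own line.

√173 → a₀=13, period (6,1,1,6,26); ℓ=5 odd so k=9
a_0=13:  p_0=13·1+0=13,  q_0=13·0+1=1
…
a_2=1:  p_2=1·79+13=92,  q_2=1·6+1=7
a_3=1:  p_3=1·92+79=171,  q_3=1·7+6=13
…
a_5=26:  p_5=26·1118+171=29239,  q_5=26·85+13=2223
a_6=6:  p_6=6·29239+1118=176552,  q_6=6·2223+85=13423
a_7=1:  p_7=1·176552+29239=205791,  q_7=1·13423+2223=15646
a_8=1:  p_8=1·205791+176552=382343,  q_8=1·15646+13423=29069
a_9=6:  p_9=6·382343+205791=2499849,  q_9=6·29069+15646=190060
fundamental: x₁=2499849, y₁=190060  (since 6249245022801 − 173·36122803600 = 1)
(x_2, y_2) = (2499849·2499849 + 173·190060·190060, 2499849·190060 + 190060·2499849) = (12498490045601, 950242601880)
(x_3, y_3) = (2499849·12498490045601 + 173·190060·950242601880, 2499849·950242601880 + 190060·12498490045601) = (62488675684008728649, 4750926036134042180)
(x_4, y_4) = (2499849·62488675684008728649 + 173·190060·4750926036134042180, 2499849·4750926036134042180 + 190060·62488675684008728649) = (312424506839974574118902401, 23753195401006348176659760)

2499849 190060
12498490045601 950242601880
62488675684008728649 4750926036134042180
312424506839974574118902401 23753195401006348176659760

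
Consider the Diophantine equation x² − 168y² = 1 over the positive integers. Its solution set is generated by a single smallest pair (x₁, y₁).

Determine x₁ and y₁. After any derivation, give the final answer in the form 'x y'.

d=168: √d = [12; 1,24] (ℓ=2, even), read p_1/q_1
k=0  a_k=12  p_k/q_k = 12/1
k=1  a_k=1  p_k/q_k = 13/1
(x₁, y₁) = (13, 1);  13² − 168·1² = 1 ✓

13 1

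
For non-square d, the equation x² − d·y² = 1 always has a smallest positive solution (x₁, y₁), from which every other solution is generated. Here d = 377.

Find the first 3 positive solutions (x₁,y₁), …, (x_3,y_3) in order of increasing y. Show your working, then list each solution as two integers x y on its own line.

233 12
108577 5592
50596649 2605860

√377 → a₀=19, period (2,2,2,38); ℓ=4 even so k=3
step 0: (19, 1)  from 19·(1,0) + (0,1)
…
step 2: (97, 5)  from 2·(39,2) + (19,1)
step 3: (233, 12)  from 2·(97,5) + (39,2)
→ (233, 12).  Check: 233²=54289, 377·12²=54288, difference 1.
n=2: (233,12)∘(233,12) = (233·233+377·12·12, 233·12+12·233) = (108577,5592)
n=3: (108577,5592)∘(233,12) = (233·108577+377·12·5592, 233·5592+12·108577) = (50596649,2605860)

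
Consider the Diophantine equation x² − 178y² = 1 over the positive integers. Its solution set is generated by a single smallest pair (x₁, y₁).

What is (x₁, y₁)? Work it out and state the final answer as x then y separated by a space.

1601 120

[13; 2,1,12,1,2,26] for √178; ℓ=6 ⇒ convergent index 5
step 0: (13, 1)  from 13·(1,0) + (0,1)
…
step 2: (40, 3)  from 1·(27,2) + (13,1)
…
step 4: (547, 41)  from 1·(507,38) + (40,3)
step 5: (1601, 120)  from 2·(547,41) + (507,38)
fundamental: x₁=1601, y₁=120  (since 2563201 − 178·14400 = 1)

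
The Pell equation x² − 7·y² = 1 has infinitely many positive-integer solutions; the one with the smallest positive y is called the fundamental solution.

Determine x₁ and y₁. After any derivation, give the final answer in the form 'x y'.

8 3

d=7: √d = [2; 1,1,1,4] (ℓ=4, even), read p_3/q_3
k=0  a_k=2  p_k/q_k = 2/1
k=1  a_k=1  p_k/q_k = 3/1
k=2  a_k=1  p_k/q_k = 5/2
k=3  a_k=1  p_k/q_k = 8/3
fundamental: x₁=8, y₁=3  (since 64 − 7·9 = 1)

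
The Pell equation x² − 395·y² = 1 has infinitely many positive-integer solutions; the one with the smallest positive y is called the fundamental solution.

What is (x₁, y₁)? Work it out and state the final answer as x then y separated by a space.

√395 → a₀=19, period (1,6,1,38); ℓ=4 even so k=3
i=0: a=19 ⇒ p=19, q=1
i=1: a=1 ⇒ p=20, q=1
i=2: a=6 ⇒ p=139, q=7
i=3: a=1 ⇒ p=159, q=8
fundamental: x₁=159, y₁=8  (since 25281 − 395·64 = 1)

159 8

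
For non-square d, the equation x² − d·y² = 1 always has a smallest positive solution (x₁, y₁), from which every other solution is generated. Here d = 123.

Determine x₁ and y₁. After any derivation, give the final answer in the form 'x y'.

[11; 11,22] for √123; ℓ=2 ⇒ convergent index 1
a_0=11:  p_0=11·1+0=11,  q_0=11·0+1=1
a_1=11:  p_1=11·11+1=122,  q_1=11·1+0=11
(x₁, y₁) = (122, 11);  122² − 123·11² = 1 ✓

122 11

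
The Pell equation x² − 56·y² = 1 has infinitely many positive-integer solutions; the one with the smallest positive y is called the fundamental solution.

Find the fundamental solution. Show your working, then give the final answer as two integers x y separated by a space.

√56 → a₀=7, period (2,14); ℓ=2 even so k=1
i=0: a=7 ⇒ p=7, q=1
i=1: a=2 ⇒ p=15, q=2
→ (15, 2).  Check: 15²=225, 56·2²=224, difference 1.

15 2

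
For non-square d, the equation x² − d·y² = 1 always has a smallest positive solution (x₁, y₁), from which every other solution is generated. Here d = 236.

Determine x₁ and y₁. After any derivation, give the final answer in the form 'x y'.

[15; 2,1,3,5,1,6,1,5,3,1,2,30] for √236; ℓ=12 ⇒ convergent index 11
step 0: (15, 1)  from 15·(1,0) + (0,1)
…
step 2: (46, 3)  from 1·(31,2) + (15,1)
step 3: (169, 11)  from 3·(46,3) + (31,2)
…
step 10: (203535, 13249)  from 1·(154729,10072) + (48806,3177)
step 11: (561799, 36570)  from 2·(203535,13249) + (154729,10072)
→ (561799, 36570).  Check: 561799²=315618116401, 236·36570²=315618116400, difference 1.

561799 36570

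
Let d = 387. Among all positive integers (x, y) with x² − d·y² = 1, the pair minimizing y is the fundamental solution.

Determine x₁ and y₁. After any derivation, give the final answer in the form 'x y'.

3482 177

d=387: √d = [19; 1,2,19,2,1,38] (ℓ=6, even), read p_5/q_5
i=0: a=19 ⇒ p=19, q=1
…
i=4: a=2 ⇒ p=2341, q=119
i=5: a=1 ⇒ p=3482, q=177
→ (3482, 177).  Check: 3482²=12124324, 387·177²=12124323, difference 1.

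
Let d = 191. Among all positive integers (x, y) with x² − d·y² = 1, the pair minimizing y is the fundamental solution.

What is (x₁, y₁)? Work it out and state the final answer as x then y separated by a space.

8994000 650783

d=191: √d = [13; 1,4,1,1,3,…,4,1,26] (ℓ=16, even), read p_15/q_15
i=0: a=13 ⇒ p=13, q=1
i=1: a=1 ⇒ p=14, q=1
i=2: a=4 ⇒ p=69, q=5
i=3: a=1 ⇒ p=83, q=6
…
i=5: a=3 ⇒ p=539, q=39
…
i=7: a=2 ⇒ p=2999, q=217
…
i=12: a=1 ⇒ p=911765, q=65973
i=13: a=1 ⇒ p=1616447, q=116962
i=14: a=4 ⇒ p=7377553, q=533821
i=15: a=1 ⇒ p=8994000, q=650783
→ (8994000, 650783).  Check: 8994000²=80892036000000, 191·650783²=80892035999999, difference 1.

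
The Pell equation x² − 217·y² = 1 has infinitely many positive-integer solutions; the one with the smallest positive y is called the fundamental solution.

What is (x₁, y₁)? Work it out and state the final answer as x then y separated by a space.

3844063 260952

√217 = [14; 1,2,1,2,1,…,2,1,28, …], period ℓ=16 (even) → k=15
k=0  a_k=14  p_k/q_k = 14/1
k=1  a_k=1  p_k/q_k = 15/1
k=2  a_k=2  p_k/q_k = 44/3
k=3  a_k=1  p_k/q_k = 59/4
k=4  a_k=2  p_k/q_k = 162/11
k=5  a_k=1  p_k/q_k = 221/15
k=6  a_k=1  p_k/q_k = 383/26
k=7  a_k=9  p_k/q_k = 3668/249
k=8  a_k=4  p_k/q_k = 15055/1022
k=9  a_k=9  p_k/q_k = 139163/9447
k=10  a_k=1  p_k/q_k = 154218/10469
k=11  a_k=1  p_k/q_k = 293381/19916
k=12  a_k=2  p_k/q_k = 740980/50301
…
k=14  a_k=2  p_k/q_k = 2809702/190735
k=15  a_k=1  p_k/q_k = 3844063/260952
→ (3844063, 260952).  Check: 3844063²=14776820347969, 217·260952²=14776820347968, difference 1.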